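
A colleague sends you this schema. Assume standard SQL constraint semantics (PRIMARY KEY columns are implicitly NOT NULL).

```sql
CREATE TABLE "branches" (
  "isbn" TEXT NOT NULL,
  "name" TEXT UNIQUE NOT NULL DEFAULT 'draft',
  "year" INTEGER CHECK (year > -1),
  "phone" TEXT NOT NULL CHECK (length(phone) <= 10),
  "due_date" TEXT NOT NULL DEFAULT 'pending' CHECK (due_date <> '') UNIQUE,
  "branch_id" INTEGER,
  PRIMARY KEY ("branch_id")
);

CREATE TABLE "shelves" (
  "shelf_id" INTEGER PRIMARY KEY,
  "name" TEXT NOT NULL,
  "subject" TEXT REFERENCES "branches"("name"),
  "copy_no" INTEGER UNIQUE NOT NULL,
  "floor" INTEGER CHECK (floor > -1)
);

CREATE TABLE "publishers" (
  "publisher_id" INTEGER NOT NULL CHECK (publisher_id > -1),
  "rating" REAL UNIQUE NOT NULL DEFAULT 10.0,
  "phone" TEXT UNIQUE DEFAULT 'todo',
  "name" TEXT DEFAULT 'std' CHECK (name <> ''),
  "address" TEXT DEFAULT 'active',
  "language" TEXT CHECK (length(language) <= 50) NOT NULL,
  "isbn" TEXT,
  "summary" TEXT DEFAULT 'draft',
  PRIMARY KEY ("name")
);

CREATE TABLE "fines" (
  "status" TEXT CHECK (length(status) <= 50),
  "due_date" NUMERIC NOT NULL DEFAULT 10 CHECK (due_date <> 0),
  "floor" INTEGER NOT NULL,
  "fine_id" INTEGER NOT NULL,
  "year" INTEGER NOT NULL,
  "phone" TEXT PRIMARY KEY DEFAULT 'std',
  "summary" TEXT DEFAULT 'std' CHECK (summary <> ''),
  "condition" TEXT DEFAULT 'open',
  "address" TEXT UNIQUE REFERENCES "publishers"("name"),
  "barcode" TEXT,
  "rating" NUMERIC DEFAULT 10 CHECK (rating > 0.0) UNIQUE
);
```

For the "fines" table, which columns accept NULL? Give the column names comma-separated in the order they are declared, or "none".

status, summary, condition, address, barcode, rating

- status: CHECK does not forbid NULL (a CHECK constraint passes when its expression is NULL) → nullable.
- due_date: declared NOT NULL → not nullable.
- floor: declared NOT NULL → not nullable.
- fine_id: declared NOT NULL → not nullable.
- year: declared NOT NULL → not nullable.
- phone: part of the PRIMARY KEY, which implies NOT NULL → not nullable.
- summary: CHECK does not forbid NULL (a CHECK constraint passes when its expression is NULL) → nullable.
- condition: DEFAULT only fills an omitted column; an explicit NULL is still allowed → nullable.
- address: a foreign key column may be NULL unless separately constrained → nullable.
- barcode: no NOT NULL constraint applies → nullable.
- rating: CHECK does not forbid NULL (a CHECK constraint passes when its expression is NULL) → nullable.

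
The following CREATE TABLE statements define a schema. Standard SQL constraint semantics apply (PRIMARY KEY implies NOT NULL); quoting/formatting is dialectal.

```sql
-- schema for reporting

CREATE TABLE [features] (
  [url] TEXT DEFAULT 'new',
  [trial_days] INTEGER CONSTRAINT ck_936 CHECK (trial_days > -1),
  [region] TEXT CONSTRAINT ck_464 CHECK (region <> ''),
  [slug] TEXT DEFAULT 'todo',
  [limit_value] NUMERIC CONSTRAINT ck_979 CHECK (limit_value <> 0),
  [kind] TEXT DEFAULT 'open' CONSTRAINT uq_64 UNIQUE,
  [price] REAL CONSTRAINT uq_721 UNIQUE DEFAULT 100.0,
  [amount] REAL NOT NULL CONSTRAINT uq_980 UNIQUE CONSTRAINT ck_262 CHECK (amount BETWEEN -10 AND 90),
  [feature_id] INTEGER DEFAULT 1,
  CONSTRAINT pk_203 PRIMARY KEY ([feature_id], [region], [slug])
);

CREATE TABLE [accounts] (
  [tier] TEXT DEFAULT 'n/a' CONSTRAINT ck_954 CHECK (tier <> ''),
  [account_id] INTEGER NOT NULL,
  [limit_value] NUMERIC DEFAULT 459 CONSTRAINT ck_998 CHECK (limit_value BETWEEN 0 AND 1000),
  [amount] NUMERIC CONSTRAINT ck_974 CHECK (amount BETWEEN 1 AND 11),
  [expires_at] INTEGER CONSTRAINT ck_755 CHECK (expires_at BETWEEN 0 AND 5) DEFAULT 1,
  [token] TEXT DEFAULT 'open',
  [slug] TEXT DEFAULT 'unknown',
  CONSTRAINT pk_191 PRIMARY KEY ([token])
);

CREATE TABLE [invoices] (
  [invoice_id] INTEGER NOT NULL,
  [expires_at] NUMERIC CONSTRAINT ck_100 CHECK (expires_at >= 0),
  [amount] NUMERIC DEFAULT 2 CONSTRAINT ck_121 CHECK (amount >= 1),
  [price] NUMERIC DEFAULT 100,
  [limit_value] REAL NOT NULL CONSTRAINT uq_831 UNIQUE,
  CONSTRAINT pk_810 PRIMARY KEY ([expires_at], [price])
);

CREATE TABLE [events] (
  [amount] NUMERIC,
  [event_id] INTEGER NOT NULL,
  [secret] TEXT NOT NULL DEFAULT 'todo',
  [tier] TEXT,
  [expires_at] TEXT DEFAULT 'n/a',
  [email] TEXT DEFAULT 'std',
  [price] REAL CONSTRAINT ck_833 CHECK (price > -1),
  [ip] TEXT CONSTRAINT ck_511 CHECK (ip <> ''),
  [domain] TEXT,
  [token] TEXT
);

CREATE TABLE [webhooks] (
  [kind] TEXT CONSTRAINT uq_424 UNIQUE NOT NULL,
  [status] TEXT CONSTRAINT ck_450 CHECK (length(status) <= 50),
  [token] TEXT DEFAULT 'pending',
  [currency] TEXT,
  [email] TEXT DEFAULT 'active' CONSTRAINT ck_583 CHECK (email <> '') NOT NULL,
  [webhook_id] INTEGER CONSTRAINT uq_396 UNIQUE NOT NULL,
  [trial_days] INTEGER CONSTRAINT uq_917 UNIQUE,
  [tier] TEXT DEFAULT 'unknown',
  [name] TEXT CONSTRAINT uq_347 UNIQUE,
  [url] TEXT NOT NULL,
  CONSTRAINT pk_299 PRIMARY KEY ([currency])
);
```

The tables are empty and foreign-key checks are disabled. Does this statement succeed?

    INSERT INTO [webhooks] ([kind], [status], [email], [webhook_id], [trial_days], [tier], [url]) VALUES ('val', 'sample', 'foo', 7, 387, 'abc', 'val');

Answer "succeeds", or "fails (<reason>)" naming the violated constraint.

currency is omitted from the column list and has no DEFAULT, so it would receive NULL.
But currency is part of the PRIMARY KEY (implied NOT NULL).

fails (NOT NULL on currency)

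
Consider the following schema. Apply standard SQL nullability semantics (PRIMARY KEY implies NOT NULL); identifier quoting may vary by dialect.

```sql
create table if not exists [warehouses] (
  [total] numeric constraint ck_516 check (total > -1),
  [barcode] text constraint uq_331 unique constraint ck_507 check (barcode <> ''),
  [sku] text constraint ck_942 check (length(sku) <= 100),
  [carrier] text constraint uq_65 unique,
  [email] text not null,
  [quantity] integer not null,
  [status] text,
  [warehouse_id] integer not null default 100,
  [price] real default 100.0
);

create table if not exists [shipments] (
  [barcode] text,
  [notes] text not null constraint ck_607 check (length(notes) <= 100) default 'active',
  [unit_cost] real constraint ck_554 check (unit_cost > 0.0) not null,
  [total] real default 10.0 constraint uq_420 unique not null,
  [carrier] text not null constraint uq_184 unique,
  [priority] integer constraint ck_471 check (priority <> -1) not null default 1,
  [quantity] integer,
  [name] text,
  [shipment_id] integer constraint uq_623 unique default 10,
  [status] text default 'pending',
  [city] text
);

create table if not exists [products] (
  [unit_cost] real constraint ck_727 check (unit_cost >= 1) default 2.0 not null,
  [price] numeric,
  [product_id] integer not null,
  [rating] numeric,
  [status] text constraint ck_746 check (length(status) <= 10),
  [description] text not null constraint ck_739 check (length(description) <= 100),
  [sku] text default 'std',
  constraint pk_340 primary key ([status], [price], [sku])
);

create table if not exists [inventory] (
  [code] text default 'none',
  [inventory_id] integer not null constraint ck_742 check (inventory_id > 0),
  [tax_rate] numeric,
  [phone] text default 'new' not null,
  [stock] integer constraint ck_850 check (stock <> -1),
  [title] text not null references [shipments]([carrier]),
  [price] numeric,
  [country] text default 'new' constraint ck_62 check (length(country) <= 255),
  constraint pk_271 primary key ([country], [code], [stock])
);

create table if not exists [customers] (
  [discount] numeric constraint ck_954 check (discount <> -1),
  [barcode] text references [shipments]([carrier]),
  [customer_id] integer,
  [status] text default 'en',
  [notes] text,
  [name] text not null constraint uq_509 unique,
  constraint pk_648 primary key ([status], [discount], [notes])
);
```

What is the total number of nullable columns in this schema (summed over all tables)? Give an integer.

warehouses: 6 nullable (total, barcode, sku, carrier, status, price — PK none and explicit NOT NULL columns excluded).
shipments: 6 nullable (barcode, quantity, name, shipment_id, status, city — PK none and explicit NOT NULL columns excluded).
products: 1 nullable (rating — PK (status, price, sku) and explicit NOT NULL columns excluded).
inventory: 2 nullable (tax_rate, price — PK (country, code, stock) and explicit NOT NULL columns excluded).
customers: 2 nullable (barcode, customer_id — PK (status, discount, notes) and explicit NOT NULL columns excluded).
Total: 6 + 6 + 1 + 2 + 2 = 17.

17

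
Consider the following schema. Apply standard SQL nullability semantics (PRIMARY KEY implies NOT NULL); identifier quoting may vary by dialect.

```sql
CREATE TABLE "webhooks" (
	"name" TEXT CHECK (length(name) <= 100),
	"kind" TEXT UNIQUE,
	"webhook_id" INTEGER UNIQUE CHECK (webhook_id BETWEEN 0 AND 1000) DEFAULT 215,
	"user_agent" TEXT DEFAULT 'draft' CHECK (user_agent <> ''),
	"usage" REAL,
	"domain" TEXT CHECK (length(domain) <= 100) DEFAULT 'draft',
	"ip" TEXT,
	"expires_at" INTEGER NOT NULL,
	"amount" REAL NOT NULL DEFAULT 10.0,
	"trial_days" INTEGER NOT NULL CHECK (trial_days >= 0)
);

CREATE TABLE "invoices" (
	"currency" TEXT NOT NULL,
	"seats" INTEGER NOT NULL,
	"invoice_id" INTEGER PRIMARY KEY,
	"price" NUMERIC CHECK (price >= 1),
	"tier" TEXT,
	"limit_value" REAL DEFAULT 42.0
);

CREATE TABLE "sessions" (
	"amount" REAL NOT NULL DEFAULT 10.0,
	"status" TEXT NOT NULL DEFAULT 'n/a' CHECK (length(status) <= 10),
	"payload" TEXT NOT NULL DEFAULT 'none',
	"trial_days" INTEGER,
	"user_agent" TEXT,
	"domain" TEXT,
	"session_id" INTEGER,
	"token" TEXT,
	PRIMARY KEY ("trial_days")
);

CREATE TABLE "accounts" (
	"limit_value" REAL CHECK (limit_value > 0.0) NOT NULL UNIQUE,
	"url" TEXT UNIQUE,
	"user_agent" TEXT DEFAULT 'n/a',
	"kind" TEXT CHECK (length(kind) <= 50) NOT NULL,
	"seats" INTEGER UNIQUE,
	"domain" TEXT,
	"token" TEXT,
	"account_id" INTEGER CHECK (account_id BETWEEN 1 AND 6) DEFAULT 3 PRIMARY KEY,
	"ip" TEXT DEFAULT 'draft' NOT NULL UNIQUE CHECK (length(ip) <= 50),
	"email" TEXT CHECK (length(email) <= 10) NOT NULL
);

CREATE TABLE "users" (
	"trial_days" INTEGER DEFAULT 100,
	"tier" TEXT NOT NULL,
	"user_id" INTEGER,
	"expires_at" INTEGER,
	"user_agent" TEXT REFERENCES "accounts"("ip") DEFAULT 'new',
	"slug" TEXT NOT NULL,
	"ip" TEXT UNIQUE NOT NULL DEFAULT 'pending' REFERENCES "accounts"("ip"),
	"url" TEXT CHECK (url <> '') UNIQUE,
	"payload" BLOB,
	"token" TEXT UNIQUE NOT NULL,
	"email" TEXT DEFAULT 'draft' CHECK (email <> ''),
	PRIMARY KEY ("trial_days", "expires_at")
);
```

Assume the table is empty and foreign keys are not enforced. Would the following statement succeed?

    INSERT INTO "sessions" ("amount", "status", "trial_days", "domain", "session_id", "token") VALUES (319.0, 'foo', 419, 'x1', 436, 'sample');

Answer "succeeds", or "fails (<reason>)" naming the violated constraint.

NOT NULL columns: amount is supplied; payload defaults to 'none'; status is supplied; trial_days is supplied.
CHECK constraints: 'foo' satisfies (length(status) <= 10).
No constraint is violated.

succeeds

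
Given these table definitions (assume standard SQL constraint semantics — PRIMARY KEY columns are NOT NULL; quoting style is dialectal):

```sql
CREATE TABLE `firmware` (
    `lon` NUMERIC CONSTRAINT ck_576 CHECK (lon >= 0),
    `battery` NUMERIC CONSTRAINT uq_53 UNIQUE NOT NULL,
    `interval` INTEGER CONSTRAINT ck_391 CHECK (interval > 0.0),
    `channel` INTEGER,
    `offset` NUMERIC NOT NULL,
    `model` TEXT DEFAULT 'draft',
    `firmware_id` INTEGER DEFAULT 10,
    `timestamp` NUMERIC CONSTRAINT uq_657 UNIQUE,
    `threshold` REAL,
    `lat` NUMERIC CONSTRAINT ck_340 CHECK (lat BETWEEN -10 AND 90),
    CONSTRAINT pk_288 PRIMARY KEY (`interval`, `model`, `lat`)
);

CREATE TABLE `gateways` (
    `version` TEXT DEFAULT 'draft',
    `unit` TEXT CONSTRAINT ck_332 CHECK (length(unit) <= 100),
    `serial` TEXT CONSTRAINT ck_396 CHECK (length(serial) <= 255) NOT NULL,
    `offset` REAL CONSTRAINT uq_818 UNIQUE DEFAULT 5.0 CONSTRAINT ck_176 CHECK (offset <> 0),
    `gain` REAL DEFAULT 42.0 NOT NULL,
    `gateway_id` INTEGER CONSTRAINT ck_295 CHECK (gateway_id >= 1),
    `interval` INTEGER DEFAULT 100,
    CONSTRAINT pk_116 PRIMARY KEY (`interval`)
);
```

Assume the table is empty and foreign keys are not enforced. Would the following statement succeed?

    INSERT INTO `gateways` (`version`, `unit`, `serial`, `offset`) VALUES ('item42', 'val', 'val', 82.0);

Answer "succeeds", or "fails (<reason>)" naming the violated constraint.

NOT NULL columns: gain defaults to 42.0; interval defaults to 100; serial is supplied.
CHECK constraints: 'val' satisfies (length(unit) <= 100); 'val' satisfies (length(serial) <= 255); 82.0 satisfies (offset <> 0).
No constraint is violated.

succeeds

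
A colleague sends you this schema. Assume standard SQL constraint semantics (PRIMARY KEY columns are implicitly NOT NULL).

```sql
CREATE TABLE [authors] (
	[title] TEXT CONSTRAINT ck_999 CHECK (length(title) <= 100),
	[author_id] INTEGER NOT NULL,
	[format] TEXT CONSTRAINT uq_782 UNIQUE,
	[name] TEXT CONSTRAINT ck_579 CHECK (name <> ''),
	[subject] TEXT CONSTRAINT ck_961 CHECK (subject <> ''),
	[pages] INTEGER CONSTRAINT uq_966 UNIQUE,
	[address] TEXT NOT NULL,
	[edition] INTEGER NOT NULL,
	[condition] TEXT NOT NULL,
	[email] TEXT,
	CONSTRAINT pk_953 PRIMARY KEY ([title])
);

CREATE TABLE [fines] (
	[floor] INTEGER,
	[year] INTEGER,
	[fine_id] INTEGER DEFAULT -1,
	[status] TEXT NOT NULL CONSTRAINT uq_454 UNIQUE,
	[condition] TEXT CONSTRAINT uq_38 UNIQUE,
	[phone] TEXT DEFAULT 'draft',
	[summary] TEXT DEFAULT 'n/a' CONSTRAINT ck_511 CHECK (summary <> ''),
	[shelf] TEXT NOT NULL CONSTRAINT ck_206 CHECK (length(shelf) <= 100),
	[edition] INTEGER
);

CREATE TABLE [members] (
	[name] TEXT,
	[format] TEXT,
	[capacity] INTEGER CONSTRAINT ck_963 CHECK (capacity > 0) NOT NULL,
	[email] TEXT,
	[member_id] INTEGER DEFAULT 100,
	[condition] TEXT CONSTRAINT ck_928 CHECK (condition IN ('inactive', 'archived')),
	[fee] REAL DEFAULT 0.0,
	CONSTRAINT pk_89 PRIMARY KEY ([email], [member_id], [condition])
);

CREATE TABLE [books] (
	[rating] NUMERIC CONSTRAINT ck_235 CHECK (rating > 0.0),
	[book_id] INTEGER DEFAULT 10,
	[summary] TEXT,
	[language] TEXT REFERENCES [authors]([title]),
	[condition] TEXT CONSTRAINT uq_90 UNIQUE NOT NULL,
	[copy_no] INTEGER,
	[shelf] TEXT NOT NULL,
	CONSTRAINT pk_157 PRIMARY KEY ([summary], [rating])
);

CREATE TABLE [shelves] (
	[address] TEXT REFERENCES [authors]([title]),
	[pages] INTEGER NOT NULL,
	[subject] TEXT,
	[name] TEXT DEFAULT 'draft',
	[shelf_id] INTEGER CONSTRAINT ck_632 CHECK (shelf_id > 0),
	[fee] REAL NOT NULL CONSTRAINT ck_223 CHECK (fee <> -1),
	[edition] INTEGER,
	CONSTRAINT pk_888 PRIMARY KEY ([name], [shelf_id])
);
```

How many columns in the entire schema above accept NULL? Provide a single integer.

authors: 5 nullable (format, name, subject, pages, email — PK (title) and explicit NOT NULL columns excluded).
fines: 7 nullable (floor, year, fine_id, condition, phone, summary, edition — PK none and explicit NOT NULL columns excluded).
members: 3 nullable (name, format, fee — PK (email, member_id, condition) and explicit NOT NULL columns excluded).
books: 3 nullable (book_id, language, copy_no — PK (summary, rating) and explicit NOT NULL columns excluded).
shelves: 3 nullable (address, subject, edition — PK (name, shelf_id) and explicit NOT NULL columns excluded).
Total: 5 + 7 + 3 + 3 + 3 = 21.

21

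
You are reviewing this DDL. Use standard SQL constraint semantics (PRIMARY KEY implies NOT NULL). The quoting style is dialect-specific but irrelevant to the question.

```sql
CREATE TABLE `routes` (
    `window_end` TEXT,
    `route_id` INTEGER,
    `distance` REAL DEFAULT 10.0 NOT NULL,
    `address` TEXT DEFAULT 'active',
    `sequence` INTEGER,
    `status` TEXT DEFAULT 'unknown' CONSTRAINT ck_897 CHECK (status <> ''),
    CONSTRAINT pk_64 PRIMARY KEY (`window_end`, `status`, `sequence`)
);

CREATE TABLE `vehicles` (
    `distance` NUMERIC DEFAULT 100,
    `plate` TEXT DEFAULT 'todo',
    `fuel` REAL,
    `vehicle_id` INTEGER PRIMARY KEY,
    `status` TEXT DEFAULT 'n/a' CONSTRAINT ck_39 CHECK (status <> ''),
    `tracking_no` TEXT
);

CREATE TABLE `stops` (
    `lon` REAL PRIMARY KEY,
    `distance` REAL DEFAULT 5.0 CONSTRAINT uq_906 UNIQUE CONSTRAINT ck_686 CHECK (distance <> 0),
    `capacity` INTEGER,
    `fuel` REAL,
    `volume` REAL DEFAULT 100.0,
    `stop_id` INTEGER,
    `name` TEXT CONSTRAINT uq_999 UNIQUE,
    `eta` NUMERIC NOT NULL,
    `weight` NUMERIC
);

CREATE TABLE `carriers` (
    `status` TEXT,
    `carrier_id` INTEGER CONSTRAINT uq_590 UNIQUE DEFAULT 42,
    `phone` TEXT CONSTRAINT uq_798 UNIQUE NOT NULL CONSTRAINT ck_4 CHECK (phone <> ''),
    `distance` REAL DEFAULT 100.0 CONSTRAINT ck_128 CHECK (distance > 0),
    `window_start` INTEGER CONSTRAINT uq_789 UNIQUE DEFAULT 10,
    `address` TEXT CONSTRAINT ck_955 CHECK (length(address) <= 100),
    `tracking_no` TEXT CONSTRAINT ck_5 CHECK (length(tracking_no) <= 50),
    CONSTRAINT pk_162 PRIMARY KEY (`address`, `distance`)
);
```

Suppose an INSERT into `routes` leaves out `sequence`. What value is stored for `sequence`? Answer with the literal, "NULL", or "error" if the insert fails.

error

sequence has no DEFAULT clause.
Omitting it would insert NULL, but it is part of the PRIMARY KEY, so the INSERT fails.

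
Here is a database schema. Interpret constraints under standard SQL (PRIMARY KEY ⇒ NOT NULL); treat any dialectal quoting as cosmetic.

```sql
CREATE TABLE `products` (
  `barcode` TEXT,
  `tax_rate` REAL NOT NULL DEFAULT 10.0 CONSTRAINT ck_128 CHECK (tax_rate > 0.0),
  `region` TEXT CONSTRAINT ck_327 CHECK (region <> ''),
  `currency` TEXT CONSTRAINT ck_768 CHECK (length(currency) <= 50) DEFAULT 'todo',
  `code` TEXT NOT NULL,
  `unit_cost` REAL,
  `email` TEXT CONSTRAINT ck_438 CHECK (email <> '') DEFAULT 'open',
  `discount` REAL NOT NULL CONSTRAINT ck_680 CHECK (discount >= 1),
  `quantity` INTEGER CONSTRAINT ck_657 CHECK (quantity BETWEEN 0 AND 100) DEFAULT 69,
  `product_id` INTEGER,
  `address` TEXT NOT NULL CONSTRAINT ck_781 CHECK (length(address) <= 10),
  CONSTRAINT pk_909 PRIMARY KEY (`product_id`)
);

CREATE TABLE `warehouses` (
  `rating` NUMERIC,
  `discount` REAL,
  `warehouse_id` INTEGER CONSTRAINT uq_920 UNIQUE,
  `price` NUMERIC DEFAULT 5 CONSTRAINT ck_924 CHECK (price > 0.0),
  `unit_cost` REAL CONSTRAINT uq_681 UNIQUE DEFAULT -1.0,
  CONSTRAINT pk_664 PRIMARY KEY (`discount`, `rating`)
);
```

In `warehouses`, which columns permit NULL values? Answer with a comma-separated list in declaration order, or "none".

- rating: part of the PRIMARY KEY, which implies NOT NULL → not nullable.
- discount: part of the PRIMARY KEY, which implies NOT NULL → not nullable.
- warehouse_id: UNIQUE does not imply NOT NULL → nullable.
- price: CHECK does not forbid NULL (a CHECK constraint passes when its expression is NULL) → nullable.
- unit_cost: UNIQUE does not imply NOT NULL → nullable.

warehouse_id, price, unit_cost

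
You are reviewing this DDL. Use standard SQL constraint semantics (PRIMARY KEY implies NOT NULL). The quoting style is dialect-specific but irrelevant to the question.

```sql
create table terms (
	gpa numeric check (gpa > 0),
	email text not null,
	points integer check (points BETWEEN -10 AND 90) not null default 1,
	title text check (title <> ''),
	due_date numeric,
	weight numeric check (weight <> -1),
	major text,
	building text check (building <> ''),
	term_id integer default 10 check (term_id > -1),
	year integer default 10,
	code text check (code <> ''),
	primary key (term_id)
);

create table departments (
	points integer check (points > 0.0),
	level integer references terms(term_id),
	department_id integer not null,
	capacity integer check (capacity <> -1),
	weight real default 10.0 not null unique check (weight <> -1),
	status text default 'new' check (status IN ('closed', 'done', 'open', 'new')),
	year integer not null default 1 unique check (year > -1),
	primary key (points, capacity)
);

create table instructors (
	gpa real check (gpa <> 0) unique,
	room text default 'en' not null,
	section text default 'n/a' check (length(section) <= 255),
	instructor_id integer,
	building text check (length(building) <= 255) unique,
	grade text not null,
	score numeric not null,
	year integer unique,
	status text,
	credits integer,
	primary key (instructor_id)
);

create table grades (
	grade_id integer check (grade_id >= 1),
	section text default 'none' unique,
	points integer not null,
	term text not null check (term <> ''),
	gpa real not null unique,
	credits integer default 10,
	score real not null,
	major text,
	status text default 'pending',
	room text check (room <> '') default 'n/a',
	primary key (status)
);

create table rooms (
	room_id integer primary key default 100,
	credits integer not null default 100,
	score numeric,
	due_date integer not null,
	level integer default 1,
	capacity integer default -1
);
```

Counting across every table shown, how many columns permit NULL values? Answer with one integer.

24

terms: 8 nullable (gpa, title, due_date, weight, major, building, year, code — PK (term_id) and explicit NOT NULL columns excluded).
departments: 2 nullable (level, status — PK (points, capacity) and explicit NOT NULL columns excluded).
instructors: 6 nullable (gpa, section, building, year, status, credits — PK (instructor_id) and explicit NOT NULL columns excluded).
grades: 5 nullable (grade_id, section, credits, major, room — PK (status) and explicit NOT NULL columns excluded).
rooms: 3 nullable (score, level, capacity — PK (room_id) and explicit NOT NULL columns excluded).
Total: 8 + 2 + 6 + 5 + 3 = 24.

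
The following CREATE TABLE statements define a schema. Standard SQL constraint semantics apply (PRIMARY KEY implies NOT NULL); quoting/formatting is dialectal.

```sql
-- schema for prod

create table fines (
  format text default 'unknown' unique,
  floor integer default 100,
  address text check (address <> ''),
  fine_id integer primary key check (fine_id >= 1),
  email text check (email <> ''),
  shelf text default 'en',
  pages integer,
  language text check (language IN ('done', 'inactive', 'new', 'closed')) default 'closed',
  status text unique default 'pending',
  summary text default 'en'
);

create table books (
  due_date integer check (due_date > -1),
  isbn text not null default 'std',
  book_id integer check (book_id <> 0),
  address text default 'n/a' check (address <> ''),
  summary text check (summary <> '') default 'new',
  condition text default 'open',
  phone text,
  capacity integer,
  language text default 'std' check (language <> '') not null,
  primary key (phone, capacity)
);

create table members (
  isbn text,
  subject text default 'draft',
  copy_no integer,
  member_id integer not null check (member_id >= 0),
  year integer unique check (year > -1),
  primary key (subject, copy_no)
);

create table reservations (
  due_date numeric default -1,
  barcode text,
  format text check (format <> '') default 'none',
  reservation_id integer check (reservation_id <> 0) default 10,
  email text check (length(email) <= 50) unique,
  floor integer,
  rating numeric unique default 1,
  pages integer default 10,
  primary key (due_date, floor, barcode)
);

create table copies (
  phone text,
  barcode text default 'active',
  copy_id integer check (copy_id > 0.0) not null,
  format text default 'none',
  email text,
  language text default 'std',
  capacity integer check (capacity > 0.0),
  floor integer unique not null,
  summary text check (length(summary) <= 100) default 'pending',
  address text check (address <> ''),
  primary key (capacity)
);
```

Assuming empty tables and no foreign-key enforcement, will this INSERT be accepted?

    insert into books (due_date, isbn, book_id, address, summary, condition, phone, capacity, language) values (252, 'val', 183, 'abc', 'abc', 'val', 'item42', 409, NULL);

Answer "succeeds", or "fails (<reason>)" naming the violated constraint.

fails (NOT NULL on language)

language is explicitly set to NULL, but language is declared NOT NULL.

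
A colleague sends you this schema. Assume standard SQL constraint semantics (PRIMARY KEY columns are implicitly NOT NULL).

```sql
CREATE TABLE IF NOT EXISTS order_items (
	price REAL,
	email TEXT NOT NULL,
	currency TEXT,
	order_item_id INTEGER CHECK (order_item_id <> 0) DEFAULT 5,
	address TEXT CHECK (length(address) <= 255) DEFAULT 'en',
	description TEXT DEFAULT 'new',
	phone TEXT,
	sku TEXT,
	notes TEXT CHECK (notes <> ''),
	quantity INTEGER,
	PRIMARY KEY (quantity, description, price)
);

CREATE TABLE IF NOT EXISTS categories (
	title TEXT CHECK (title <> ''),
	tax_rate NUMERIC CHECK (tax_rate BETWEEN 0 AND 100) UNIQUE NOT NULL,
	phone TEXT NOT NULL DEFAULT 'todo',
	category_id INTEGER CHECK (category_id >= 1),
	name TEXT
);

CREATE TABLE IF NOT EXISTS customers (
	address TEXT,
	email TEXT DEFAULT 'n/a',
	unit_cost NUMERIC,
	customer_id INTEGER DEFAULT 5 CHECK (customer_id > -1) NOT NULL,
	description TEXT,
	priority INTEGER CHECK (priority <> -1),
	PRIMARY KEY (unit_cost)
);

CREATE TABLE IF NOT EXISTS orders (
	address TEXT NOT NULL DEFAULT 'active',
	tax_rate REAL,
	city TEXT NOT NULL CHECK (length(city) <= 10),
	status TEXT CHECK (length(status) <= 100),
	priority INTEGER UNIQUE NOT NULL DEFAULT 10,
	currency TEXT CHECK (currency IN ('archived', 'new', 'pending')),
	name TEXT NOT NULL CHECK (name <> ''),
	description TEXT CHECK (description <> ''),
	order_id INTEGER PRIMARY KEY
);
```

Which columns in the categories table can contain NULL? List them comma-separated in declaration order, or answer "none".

- title: CHECK does not forbid NULL (a CHECK constraint passes when its expression is NULL) → nullable.
- tax_rate: declared NOT NULL → not nullable.
- phone: declared NOT NULL → not nullable.
- category_id: CHECK does not forbid NULL (a CHECK constraint passes when its expression is NULL) → nullable.
- name: no NOT NULL constraint applies → nullable.

title, category_id, name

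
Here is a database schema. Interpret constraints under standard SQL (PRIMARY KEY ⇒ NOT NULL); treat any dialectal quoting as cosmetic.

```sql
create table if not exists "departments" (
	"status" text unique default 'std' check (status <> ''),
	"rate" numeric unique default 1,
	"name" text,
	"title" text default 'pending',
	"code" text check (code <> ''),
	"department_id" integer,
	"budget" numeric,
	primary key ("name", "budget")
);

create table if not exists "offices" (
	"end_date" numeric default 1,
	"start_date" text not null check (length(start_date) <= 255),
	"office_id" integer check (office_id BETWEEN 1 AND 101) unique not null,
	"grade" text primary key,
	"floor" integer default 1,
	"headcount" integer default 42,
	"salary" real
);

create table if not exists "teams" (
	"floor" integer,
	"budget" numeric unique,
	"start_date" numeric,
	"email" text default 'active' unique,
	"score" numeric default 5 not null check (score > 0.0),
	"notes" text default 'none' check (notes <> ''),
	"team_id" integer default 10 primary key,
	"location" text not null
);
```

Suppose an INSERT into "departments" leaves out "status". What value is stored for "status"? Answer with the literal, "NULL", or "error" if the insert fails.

'std'

status has an explicit DEFAULT 'std'.
When the column is omitted from an INSERT, that default is used.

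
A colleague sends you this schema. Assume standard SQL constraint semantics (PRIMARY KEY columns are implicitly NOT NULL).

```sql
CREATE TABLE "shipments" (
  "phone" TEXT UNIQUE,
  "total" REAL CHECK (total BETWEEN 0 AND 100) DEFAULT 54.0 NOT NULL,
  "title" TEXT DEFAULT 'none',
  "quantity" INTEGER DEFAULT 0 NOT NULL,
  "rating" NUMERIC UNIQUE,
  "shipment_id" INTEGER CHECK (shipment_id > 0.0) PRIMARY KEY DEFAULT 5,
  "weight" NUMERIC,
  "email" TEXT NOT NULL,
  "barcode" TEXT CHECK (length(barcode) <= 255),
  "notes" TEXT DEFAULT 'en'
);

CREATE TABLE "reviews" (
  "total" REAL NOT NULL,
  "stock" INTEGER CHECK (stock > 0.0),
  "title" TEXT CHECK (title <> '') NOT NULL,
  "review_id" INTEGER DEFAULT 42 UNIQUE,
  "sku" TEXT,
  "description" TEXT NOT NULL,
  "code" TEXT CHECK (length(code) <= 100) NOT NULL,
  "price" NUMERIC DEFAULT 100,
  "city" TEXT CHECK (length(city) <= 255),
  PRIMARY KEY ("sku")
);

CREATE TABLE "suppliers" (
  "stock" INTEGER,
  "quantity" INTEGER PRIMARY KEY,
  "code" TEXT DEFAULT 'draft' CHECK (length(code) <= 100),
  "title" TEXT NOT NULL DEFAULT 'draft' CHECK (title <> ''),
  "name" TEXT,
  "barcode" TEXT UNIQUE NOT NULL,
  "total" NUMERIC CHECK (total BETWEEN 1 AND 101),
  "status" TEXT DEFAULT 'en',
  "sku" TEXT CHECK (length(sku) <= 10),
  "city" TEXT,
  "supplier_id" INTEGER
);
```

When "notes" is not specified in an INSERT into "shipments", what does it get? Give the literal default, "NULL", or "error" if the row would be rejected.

'en'

notes has an explicit DEFAULT 'en'.
When the column is omitted from an INSERT, that default is used.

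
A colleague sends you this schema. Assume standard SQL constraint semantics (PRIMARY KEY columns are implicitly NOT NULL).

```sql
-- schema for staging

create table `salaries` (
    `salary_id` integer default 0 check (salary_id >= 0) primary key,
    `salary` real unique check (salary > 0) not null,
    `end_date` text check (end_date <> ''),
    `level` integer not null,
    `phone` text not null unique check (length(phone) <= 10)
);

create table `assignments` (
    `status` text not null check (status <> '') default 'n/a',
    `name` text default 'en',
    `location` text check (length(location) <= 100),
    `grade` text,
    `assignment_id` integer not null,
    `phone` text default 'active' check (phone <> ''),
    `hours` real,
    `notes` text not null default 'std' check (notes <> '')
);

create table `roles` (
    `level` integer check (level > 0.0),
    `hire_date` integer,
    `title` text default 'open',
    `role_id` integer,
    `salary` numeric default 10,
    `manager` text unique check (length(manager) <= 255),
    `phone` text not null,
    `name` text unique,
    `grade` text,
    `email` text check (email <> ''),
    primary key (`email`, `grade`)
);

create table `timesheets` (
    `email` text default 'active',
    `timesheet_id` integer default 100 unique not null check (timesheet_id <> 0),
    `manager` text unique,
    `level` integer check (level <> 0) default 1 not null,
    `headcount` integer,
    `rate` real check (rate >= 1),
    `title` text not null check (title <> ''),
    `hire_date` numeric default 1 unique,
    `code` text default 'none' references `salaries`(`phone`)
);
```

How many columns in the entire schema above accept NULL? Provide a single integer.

19

salaries: 1 nullable (end_date — PK (salary_id) and explicit NOT NULL columns excluded).
assignments: 5 nullable (name, location, grade, phone, hours — PK none and explicit NOT NULL columns excluded).
roles: 7 nullable (level, hire_date, title, role_id, salary, manager, name — PK (email, grade) and explicit NOT NULL columns excluded).
timesheets: 6 nullable (email, manager, headcount, rate, hire_date, code — PK none and explicit NOT NULL columns excluded).
Total: 1 + 5 + 7 + 6 = 19.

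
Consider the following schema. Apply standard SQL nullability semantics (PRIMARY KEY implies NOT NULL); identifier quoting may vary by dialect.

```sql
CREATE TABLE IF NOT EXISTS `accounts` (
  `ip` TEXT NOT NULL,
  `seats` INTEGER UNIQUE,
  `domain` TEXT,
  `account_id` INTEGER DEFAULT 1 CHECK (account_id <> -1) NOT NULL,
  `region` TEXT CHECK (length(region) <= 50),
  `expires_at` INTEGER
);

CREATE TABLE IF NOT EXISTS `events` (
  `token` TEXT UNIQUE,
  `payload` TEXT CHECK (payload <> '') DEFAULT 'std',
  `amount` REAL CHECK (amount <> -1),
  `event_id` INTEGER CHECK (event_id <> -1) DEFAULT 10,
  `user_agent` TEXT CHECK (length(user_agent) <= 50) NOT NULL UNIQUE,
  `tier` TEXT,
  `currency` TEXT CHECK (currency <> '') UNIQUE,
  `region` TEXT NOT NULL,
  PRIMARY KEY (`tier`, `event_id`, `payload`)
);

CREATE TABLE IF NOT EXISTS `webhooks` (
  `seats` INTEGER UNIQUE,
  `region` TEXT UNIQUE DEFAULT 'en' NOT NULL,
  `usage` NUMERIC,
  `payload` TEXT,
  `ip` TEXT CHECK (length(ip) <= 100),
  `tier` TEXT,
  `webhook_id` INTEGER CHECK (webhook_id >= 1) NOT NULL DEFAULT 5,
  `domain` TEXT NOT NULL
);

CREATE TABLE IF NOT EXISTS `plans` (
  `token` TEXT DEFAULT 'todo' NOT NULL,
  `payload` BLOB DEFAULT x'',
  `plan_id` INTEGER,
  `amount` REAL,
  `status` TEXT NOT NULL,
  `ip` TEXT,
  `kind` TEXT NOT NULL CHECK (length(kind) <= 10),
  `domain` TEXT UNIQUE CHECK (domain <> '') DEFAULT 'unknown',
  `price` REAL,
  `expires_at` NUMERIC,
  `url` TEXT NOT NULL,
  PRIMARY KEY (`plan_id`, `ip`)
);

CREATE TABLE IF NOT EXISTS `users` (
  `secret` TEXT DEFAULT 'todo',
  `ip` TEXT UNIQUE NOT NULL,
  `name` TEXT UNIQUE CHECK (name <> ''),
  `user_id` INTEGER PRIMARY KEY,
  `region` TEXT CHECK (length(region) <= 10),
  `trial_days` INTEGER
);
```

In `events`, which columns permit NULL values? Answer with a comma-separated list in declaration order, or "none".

- token: UNIQUE does not imply NOT NULL → nullable.
- payload: part of the PRIMARY KEY, which implies NOT NULL → not nullable.
- amount: CHECK does not forbid NULL (a CHECK constraint passes when its expression is NULL) → nullable.
- event_id: part of the PRIMARY KEY, which implies NOT NULL → not nullable.
- user_agent: declared NOT NULL → not nullable.
- tier: part of the PRIMARY KEY, which implies NOT NULL → not nullable.
- currency: CHECK does not forbid NULL (a CHECK constraint passes when its expression is NULL) → nullable.
- region: declared NOT NULL → not nullable.

token, amount, currency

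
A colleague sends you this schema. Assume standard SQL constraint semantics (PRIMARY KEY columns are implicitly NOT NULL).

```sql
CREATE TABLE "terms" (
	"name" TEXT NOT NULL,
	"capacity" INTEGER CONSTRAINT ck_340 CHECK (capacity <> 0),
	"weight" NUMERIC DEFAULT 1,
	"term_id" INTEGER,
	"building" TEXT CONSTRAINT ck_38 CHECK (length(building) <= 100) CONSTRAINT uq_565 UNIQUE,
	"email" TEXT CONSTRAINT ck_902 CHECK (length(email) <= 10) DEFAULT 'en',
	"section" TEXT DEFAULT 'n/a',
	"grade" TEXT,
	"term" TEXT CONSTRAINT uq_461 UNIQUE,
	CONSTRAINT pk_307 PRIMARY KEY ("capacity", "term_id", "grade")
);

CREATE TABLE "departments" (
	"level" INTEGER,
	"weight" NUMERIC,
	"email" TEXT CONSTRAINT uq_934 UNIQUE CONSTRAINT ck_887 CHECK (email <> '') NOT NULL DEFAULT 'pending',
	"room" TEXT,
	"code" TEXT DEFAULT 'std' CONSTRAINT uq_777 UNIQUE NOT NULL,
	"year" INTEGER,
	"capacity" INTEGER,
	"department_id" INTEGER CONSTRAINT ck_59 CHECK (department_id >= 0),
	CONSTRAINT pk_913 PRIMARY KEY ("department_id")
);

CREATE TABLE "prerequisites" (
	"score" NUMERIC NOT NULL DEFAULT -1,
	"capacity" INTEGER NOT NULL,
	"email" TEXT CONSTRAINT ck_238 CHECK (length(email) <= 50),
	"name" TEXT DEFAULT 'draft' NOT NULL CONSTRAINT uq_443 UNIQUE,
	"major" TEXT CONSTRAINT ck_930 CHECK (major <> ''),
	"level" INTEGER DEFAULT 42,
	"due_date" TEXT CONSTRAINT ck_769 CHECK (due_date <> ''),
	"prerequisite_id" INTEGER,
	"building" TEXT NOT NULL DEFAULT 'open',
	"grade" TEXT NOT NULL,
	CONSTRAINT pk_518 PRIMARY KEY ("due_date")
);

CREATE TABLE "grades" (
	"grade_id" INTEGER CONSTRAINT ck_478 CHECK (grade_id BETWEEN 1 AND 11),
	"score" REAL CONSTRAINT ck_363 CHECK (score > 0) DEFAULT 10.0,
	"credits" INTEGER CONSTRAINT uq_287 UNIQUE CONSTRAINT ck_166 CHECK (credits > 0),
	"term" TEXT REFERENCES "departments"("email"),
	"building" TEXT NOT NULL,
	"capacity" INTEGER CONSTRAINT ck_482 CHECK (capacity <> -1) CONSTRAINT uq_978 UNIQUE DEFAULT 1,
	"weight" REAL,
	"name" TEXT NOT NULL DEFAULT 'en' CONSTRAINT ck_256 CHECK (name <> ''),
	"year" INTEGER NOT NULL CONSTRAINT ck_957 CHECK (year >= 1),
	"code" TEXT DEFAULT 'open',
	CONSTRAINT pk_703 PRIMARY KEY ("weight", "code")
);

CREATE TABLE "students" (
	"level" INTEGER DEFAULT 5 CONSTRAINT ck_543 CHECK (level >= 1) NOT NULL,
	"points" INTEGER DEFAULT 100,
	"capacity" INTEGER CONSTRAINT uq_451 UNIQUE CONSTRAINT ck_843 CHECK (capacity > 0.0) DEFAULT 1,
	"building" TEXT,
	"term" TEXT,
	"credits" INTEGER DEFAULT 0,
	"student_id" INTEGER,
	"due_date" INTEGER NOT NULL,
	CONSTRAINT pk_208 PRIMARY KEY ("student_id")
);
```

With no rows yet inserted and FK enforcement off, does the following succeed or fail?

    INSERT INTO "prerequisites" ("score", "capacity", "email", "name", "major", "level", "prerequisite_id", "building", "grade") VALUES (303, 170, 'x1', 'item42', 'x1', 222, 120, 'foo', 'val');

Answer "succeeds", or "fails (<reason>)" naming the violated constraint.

fails (NOT NULL on due_date)

due_date is omitted from the column list and has no DEFAULT, so it would receive NULL.
But due_date is part of the PRIMARY KEY (implied NOT NULL).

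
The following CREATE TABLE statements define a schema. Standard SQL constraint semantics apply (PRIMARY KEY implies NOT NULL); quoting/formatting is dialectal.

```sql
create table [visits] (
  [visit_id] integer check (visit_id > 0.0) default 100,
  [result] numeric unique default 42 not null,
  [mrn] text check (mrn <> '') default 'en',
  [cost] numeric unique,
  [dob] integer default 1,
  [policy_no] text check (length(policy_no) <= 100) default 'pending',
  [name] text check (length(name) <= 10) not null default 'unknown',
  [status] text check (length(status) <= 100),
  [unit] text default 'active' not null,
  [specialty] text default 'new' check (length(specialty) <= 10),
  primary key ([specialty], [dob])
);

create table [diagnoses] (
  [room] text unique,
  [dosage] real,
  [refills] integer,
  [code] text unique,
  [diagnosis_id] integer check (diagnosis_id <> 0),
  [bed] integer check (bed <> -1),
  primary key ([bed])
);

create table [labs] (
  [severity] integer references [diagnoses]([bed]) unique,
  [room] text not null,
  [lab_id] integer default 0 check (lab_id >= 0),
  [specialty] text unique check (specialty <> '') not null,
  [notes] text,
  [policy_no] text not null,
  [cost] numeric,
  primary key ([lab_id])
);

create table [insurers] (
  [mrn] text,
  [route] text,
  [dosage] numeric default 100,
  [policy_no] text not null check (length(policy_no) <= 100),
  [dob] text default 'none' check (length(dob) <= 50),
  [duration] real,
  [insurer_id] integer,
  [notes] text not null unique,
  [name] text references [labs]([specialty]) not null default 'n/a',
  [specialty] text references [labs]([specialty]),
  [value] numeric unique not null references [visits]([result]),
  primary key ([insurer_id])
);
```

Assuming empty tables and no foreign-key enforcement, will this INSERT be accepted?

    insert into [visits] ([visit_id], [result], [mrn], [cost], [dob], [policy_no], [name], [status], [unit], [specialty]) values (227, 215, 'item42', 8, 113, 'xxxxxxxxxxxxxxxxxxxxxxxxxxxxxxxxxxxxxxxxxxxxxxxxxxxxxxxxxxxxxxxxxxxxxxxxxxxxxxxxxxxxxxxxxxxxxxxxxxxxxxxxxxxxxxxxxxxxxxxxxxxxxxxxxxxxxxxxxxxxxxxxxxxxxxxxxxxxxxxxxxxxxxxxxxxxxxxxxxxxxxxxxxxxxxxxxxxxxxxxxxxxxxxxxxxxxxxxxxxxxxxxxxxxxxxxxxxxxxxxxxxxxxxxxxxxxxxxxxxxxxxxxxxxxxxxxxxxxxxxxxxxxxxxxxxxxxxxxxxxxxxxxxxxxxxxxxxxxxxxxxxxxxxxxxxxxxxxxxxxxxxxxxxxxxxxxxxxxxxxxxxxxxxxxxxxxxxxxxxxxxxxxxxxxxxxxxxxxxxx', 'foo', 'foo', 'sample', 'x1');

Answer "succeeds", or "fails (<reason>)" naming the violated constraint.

The value 'xxxxxxxxxxxxxxxxxxxxxxxxxxxxxxxxxxxxxxxxxxxxxxxxxxxxxxxxxxxxxxxxxxxxxxxxxxxxxxxxxxxxxxxxxxxxxxxxxxxxxxxxxxxxxxxxxxxxxxxxxxxxxxxxxxxxxxxxxxxxxxxxxxxxxxxxxxxxxxxxxxxxxxxxxxxxxxxxxxxxxxxxxxxxxxxxxxxxxxxxxxxxxxxxxxxxxxxxxxxxxxxxxxxxxxxxxxxxxxxxxxxxxxxxxxxxxxxxxxxxxxxxxxxxxxxxxxxxxxxxxxxxxxxxxxxxxxxxxxxxxxxxxxxxxxxxxxxxxxxxxxxxxxxxxxxxxxxxxxxxxxxxxxxxxxxxxxxxxxxxxxxxxxxxxxxxxxxxxxxxxxxxxxxxxxxxxxxxxxxx' for policy_no violates CHECK (length(policy_no) <= 100).

fails (CHECK on policy_no)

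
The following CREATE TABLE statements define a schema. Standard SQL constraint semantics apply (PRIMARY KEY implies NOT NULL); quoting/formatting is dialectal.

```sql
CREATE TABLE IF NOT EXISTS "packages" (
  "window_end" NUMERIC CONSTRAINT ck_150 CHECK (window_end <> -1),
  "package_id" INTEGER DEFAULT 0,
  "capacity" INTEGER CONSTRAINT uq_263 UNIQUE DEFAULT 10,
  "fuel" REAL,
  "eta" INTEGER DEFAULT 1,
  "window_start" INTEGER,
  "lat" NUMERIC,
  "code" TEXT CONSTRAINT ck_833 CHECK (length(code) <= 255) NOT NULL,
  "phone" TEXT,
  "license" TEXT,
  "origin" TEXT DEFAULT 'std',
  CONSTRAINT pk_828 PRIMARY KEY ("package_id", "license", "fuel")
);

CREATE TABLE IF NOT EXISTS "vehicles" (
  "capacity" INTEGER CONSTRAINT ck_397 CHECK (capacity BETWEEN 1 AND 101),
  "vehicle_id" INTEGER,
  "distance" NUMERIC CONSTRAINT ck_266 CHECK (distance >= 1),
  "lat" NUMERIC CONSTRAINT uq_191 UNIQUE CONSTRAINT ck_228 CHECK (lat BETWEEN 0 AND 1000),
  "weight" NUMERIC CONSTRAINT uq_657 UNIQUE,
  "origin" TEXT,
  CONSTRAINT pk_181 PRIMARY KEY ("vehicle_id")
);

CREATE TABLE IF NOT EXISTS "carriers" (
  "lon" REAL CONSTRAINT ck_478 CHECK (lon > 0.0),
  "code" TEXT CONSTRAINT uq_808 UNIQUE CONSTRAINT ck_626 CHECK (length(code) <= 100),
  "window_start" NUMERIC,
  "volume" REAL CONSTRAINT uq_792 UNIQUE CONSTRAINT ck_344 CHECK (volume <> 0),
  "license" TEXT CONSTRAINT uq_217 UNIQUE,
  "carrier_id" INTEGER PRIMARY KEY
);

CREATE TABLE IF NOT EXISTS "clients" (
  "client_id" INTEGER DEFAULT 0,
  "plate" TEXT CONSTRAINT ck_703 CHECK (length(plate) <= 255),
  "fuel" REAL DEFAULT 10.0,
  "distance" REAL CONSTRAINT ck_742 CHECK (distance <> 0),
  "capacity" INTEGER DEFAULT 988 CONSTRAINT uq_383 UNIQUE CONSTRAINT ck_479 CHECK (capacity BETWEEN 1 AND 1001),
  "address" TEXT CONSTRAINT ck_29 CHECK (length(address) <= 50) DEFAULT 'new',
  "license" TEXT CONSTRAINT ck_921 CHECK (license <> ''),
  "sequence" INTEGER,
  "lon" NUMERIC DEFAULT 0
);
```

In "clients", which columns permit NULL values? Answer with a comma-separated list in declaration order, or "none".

client_id, plate, fuel, distance, capacity, address, license, sequence, lon

- client_id: DEFAULT only fills an omitted column; an explicit NULL is still allowed → nullable.
- plate: CHECK does not forbid NULL (a CHECK constraint passes when its expression is NULL) → nullable.
- fuel: DEFAULT only fills an omitted column; an explicit NULL is still allowed → nullable.
- distance: CHECK does not forbid NULL (a CHECK constraint passes when its expression is NULL) → nullable.
- capacity: CHECK does not forbid NULL (a CHECK constraint passes when its expression is NULL) → nullable.
- address: CHECK does not forbid NULL (a CHECK constraint passes when its expression is NULL) → nullable.
- license: CHECK does not forbid NULL (a CHECK constraint passes when its expression is NULL) → nullable.
- sequence: no NOT NULL constraint applies → nullable.
- lon: DEFAULT only fills an omitted column; an explicit NULL is still allowed → nullable.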